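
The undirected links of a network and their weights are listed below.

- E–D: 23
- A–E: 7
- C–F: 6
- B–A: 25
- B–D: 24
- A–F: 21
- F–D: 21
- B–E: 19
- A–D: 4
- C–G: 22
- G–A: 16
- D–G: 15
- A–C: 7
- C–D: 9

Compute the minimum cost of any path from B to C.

Enumerating some paths:
B - A - C: 25+7 = 32
B - E - A - C: 19+7+7 = 33
B - D - A - C: 24+4+7 = 35
B - D - C: 24+9 = 33
The minimum is 32 via B - A - C.

32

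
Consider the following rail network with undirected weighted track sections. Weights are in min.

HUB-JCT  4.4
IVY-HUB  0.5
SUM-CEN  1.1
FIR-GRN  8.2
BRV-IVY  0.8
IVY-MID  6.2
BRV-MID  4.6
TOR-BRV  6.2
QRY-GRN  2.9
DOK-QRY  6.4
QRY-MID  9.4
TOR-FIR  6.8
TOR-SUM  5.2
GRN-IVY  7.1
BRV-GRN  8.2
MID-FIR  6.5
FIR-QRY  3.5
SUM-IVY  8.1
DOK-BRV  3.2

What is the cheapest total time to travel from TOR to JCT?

11.9 min

Compare a few routes:
TOR - SUM - IVY - HUB - JCT: 5.2+8.1+0.5+4.4 = 18.2
TOR - FIR - MID - BRV - IVY - HUB - JCT: 6.8+6.5+4.6+0.8+0.5+4.4 = 23.6
TOR - BRV - MID - IVY - HUB - JCT: 6.2+4.6+6.2+0.5+4.4 = 21.9
TOR - BRV - IVY - HUB - JCT: 6.2+0.8+0.5+4.4 = 11.9
Cheapest is TOR - BRV - IVY - HUB - JCT at 11.9 min.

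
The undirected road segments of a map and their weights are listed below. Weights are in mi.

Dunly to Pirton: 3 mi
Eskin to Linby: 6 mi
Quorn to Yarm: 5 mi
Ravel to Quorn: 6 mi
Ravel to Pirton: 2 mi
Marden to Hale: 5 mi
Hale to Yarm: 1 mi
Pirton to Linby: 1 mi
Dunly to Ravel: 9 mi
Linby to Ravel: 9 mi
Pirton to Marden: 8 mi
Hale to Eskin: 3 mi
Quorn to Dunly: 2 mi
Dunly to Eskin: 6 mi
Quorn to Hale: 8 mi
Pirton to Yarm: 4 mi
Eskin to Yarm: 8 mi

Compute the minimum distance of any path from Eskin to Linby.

6 mi

Compare a few routes:
Eskin → Hale → Yarm → Pirton → Linby: 3+1+4+1 = 9
Eskin → Linby: 6 = 6
Cheapest is Eskin → Linby at 6 mi.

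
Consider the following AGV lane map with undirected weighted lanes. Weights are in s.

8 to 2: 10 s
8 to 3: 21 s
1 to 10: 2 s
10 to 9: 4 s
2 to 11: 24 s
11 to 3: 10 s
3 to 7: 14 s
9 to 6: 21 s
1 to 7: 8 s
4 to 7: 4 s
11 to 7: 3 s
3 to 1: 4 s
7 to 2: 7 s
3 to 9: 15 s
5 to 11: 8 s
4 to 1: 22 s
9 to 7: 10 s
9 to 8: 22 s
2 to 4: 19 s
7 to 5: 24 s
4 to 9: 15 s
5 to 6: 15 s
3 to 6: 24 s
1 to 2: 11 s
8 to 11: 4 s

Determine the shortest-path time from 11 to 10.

13 s

Compare a few routes:
11–7–1–10: 3+8+2 = 13
11–7–9–10: 3+10+4 = 17
11–7–3–1–10: 3+14+4+2 = 23
11–3–1–10: 10+4+2 = 16
Cheapest is 11–7–1–10 at 13 s.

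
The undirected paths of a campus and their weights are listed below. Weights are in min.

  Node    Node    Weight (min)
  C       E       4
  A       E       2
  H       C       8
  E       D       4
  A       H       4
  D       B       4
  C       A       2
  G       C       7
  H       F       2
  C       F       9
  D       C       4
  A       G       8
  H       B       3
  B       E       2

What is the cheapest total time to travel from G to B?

12 min

Shortest distances from G:
G: 0
C: 7  (via G)
A: 8  (via G)
E: 10  (via A)
D: 11  (via C)
B: 12  (via E)
Shortest route: G → A → E → B = 12 min.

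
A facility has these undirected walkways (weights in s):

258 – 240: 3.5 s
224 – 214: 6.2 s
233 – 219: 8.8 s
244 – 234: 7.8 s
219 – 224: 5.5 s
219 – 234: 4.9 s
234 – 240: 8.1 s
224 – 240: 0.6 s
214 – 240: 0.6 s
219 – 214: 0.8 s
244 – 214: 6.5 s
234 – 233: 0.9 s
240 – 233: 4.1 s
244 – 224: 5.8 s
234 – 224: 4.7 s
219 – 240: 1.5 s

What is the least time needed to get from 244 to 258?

9.9 s

Enumerating some paths:
244 → 214 → 240 → 258: 6.5+0.6+3.5 = 10.6
244 → 214 → 219 → 240 → 258: 6.5+0.8+1.5+3.5 = 12.3
244 → 224 → 240 → 258: 5.8+0.6+3.5 = 9.9
The minimum is 9.9 s via 244 → 224 → 240 → 258.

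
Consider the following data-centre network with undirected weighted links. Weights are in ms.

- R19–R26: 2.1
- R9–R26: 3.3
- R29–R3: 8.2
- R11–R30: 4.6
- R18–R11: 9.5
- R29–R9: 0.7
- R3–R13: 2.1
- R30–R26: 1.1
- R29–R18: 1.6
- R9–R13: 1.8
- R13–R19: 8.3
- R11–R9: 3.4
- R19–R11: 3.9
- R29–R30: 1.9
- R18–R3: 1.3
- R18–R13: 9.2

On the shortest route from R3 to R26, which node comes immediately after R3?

Candidate routes:
R3 → R18 → R29 → R9 → R26: 1.3+1.6+0.7+3.3 = 6.9
R3 → R18 → R29 → R30 → R26: 1.3+1.6+1.9+1.1 = 5.9
The minimum is 5.9 ms via R3 → R18 → R29 → R30 → R26.
So from R3 the first move is to R18.

R18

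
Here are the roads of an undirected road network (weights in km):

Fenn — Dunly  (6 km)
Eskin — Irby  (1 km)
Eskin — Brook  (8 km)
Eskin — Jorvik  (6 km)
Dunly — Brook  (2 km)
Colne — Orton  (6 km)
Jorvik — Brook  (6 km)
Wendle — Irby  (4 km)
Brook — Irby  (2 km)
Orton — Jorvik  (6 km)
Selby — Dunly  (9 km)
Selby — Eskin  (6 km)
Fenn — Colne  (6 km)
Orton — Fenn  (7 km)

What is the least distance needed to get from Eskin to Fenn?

11 km

Running Dijkstra from Eskin:
Eskin: 0
Irby: 1  (via Eskin)
Brook: 3  (via Irby)
Dunly: 5  (via Brook)
Wendle: 5  (via Irby)
Jorvik: 6  (via Eskin)
Selby: 6  (via Eskin)
Fenn: 11  (via Dunly)
Shortest route: Eskin–Irby–Brook–Dunly–Fenn = 11 km.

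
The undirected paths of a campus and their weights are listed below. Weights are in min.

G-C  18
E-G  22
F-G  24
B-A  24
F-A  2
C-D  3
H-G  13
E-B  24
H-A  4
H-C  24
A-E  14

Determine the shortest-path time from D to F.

Candidate routes:
D - C - G - H - A - F: 3+18+13+4+2 = 40
D - C - G - F: 3+18+24 = 45
D - C - H - A - F: 3+24+4+2 = 33
D - C - G - E - A - F: 3+18+22+14+2 = 59
The minimum is 33 min via D - C - H - A - F.

33 min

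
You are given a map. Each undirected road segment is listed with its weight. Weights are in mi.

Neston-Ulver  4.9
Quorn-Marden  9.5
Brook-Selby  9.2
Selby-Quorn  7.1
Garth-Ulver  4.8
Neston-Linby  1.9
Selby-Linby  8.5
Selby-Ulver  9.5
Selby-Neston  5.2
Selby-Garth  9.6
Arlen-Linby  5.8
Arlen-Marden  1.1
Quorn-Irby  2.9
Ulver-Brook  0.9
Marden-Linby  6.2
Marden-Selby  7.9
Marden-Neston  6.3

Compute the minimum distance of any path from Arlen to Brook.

Compare a few routes:
Arlen–Linby–Neston–Ulver–Brook: 5.8+1.9+4.9+0.9 = 13.5
Arlen–Marden–Neston–Ulver–Brook: 1.1+6.3+4.9+0.9 = 13.2
Cheapest is Arlen–Marden–Neston–Ulver–Brook at 13.2 mi.

13.2 mi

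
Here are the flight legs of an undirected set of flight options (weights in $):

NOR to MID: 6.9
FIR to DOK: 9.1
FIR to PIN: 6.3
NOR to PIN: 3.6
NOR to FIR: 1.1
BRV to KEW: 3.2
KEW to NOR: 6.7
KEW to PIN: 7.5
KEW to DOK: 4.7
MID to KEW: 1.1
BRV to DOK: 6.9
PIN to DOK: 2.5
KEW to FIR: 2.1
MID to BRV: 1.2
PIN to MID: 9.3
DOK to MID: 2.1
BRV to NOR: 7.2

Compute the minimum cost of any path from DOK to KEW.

$3.2

Compare a few routes:
DOK–MID–KEW: 2.1+1.1 = 3.2
DOK–MID–BRV–KEW: 2.1+1.2+3.2 = 6.5
DOK–KEW: 4.7 = 4.7
The minimum is $3.2 via DOK–MID–KEW.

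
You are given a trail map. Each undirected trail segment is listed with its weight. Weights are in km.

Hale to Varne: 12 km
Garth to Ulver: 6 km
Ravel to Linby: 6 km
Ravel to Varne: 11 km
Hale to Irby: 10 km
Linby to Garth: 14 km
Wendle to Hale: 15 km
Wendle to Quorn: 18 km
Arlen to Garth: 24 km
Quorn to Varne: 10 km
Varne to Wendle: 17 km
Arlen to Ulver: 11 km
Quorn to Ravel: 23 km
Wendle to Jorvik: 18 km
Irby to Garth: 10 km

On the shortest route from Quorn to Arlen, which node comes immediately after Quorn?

Varne

Compare a few routes:
Quorn–Varne–Hale–Irby–Garth–Ulver–Arlen: 10+12+10+10+6+11 = 59
Quorn–Varne–Ravel–Linby–Garth–Ulver–Arlen: 10+11+6+14+6+11 = 58
The minimum is 58 km via Quorn–Varne–Ravel–Linby–Garth–Ulver–Arlen.
So from Quorn the first move is to Varne.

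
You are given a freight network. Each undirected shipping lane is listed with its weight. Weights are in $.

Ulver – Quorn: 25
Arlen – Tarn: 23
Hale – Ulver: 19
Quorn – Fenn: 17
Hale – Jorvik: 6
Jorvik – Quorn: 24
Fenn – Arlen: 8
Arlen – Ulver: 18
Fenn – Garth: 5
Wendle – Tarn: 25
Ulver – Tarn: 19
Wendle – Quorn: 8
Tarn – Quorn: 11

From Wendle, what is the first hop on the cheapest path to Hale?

Candidate routes:
Wendle → Quorn → Ulver → Hale: 8+25+19 = 52
Wendle → Quorn → Jorvik → Hale: 8+24+6 = 38
Wendle → Quorn → Tarn → Ulver → Hale: 8+11+19+19 = 57
Wendle → Tarn → Ulver → Hale: 25+19+19 = 63
Cheapest is Wendle → Quorn → Jorvik → Hale at $38.
So from Wendle the first move is to Quorn.

Quorn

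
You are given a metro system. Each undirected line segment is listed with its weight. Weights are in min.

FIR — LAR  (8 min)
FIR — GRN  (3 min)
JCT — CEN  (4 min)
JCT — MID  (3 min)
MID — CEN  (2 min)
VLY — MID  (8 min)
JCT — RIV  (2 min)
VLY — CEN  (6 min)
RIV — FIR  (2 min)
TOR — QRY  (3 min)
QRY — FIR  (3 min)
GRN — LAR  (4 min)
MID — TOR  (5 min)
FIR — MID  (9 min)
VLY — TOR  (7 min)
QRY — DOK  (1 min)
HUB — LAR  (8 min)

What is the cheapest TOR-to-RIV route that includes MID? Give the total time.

Shortest TOR→MID: TOR → MID = 5
Shortest MID→RIV: MID → JCT → RIV = 5
Total via MID: 5 + 5 = 10 min.

10 min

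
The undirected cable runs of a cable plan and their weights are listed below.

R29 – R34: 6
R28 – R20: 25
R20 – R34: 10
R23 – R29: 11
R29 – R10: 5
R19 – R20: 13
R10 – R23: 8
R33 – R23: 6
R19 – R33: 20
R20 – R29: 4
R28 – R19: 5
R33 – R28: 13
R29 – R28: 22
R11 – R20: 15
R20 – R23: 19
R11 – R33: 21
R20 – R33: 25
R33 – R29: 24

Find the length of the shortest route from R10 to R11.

24

Compare a few routes:
R10–R29–R20–R11: 5+4+15 = 24
R10–R23–R33–R11: 8+6+21 = 35
Cheapest is R10–R29–R20–R11 at 24.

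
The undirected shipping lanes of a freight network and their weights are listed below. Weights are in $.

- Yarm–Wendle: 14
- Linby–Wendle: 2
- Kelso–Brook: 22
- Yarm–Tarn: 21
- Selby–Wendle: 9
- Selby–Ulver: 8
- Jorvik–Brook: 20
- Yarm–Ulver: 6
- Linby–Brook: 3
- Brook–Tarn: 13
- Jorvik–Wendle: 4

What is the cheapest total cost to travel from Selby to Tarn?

Candidate routes:
Selby → Ulver → Yarm → Tarn: 8+6+21 = 35
Selby → Wendle → Linby → Brook → Tarn: 9+2+3+13 = 27
The minimum is $27 via Selby → Wendle → Linby → Brook → Tarn.

$27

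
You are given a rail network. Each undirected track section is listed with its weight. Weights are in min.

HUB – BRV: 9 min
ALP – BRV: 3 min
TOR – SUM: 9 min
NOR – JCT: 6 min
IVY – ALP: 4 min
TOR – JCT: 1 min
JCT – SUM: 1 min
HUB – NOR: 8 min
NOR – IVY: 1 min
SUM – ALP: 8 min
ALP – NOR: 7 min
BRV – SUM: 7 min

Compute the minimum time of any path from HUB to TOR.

15 min

Compare a few routes:
HUB - BRV - ALP - SUM - JCT - TOR: 9+3+8+1+1 = 22
HUB - NOR - JCT - TOR: 8+6+1 = 15
HUB - BRV - SUM - JCT - TOR: 9+7+1+1 = 18
The minimum is 15 min via HUB - NOR - JCT - TOR.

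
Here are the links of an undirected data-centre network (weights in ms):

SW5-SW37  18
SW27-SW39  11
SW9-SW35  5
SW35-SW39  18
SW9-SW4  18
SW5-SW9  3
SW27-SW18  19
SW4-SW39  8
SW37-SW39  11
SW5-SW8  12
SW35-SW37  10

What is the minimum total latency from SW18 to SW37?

Candidate routes:
SW18–SW27–SW39–SW37: 19+11+11 = 41
SW18–SW27–SW39–SW35–SW37: 19+11+18+10 = 58
The minimum is 41 ms via SW18–SW27–SW39–SW37.

41 ms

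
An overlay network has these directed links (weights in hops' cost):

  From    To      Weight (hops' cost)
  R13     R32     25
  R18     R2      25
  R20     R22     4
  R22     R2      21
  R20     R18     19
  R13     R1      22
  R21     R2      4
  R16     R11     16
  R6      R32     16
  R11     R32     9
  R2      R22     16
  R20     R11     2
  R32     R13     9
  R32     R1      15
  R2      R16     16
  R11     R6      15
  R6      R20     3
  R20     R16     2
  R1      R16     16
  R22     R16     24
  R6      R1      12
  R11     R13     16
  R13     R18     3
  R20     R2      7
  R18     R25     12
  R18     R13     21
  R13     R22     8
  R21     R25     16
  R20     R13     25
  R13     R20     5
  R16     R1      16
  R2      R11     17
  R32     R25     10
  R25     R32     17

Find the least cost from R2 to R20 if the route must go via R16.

Shortest R2→R16: R2–R16 = 16
Shortest R16→R20: R16–R11–R6–R20 = 34
Total via R16: 16 + 34 = 50 hops' cost.

50 hops' cost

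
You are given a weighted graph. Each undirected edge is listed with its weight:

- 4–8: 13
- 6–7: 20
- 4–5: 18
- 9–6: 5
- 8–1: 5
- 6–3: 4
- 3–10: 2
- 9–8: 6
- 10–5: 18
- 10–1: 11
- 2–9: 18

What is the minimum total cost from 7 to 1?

36

Shortest distances from 7:
7: 0
6: 20  (via 7)
3: 24  (via 6)
9: 25  (via 6)
10: 26  (via 3)
8: 31  (via 9)
1: 36  (via 8)
Shortest route: 7 → 6 → 9 → 8 → 1 = 36.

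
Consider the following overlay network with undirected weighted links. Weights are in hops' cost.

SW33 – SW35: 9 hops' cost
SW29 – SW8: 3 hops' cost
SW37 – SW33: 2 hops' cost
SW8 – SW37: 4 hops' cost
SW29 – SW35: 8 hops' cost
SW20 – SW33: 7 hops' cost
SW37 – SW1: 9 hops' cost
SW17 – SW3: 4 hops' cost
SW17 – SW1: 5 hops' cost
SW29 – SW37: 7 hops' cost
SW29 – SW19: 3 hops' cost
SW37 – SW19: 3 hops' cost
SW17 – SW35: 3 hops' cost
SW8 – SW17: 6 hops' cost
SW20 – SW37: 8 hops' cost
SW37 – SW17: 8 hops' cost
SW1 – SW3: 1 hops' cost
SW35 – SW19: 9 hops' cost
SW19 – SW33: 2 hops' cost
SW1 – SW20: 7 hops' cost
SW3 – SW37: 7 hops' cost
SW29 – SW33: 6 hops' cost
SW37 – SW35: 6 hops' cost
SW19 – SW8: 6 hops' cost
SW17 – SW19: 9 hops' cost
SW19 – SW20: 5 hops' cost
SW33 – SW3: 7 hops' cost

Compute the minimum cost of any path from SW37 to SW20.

8 hops' cost

Running Dijkstra from SW37:
SW37: 0
SW33: 2  (via SW37)
SW19: 3  (via SW37)
SW8: 4  (via SW37)
SW35: 6  (via SW37)
SW29: 6  (via SW19)
SW3: 7  (via SW37)
SW17: 8  (via SW37)
SW20: 8  (via SW37)
Shortest route: SW37–SW20 = 8 hops' cost.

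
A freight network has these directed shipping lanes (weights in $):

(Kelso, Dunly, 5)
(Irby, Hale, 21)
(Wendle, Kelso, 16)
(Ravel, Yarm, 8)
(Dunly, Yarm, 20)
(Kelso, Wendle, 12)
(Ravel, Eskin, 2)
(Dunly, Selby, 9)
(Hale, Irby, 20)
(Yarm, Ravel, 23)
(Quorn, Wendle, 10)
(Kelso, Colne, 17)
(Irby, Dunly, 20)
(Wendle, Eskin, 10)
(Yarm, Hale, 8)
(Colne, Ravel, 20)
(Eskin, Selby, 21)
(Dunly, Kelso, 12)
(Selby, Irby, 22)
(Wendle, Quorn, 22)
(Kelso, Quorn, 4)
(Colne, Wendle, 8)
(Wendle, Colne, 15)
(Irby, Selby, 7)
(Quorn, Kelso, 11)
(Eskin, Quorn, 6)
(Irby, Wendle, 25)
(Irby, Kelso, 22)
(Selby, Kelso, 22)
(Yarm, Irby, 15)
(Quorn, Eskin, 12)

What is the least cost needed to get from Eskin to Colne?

$31

Compare a few routes:
Eskin–Quorn–Wendle–Colne: 6+10+15 = 31
Eskin–Quorn–Kelso–Wendle–Colne: 6+11+12+15 = 44
Eskin–Quorn–Kelso–Colne: 6+11+17 = 34
Eskin–Quorn–Wendle–Kelso–Colne: 6+10+16+17 = 49
Cheapest is Eskin–Quorn–Wendle–Colne at $31.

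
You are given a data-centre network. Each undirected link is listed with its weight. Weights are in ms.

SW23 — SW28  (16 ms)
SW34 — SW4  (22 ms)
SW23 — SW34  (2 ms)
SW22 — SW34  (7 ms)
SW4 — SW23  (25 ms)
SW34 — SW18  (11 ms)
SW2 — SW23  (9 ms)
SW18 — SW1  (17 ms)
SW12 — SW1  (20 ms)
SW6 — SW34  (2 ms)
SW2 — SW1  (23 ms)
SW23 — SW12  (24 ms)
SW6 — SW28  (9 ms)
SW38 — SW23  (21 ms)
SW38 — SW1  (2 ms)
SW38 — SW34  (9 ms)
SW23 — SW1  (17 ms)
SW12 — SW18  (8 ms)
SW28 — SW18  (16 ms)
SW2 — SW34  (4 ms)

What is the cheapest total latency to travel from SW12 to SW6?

Candidate routes:
SW12 → SW23 → SW34 → SW6: 24+2+2 = 28
SW12 → SW18 → SW34 → SW6: 8+11+2 = 21
SW12 → SW1 → SW38 → SW34 → SW6: 20+2+9+2 = 33
Cheapest is SW12 → SW18 → SW34 → SW6 at 21 ms.

21 ms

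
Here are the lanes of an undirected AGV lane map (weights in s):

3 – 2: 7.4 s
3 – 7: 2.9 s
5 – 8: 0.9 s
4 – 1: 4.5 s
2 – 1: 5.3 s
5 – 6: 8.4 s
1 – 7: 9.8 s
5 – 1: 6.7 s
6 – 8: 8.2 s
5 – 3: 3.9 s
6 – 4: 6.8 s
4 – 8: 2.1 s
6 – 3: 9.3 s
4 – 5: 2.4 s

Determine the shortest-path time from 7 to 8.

Compare a few routes:
7 → 3 → 5 → 8: 2.9+3.9+0.9 = 7.7
7 → 1 → 5 → 8: 9.8+6.7+0.9 = 17.4
7 → 3 → 5 → 4 → 8: 2.9+3.9+2.4+2.1 = 11.3
7 → 1 → 4 → 8: 9.8+4.5+2.1 = 16.4
The minimum is 7.7 s via 7 → 3 → 5 → 8.

7.7 s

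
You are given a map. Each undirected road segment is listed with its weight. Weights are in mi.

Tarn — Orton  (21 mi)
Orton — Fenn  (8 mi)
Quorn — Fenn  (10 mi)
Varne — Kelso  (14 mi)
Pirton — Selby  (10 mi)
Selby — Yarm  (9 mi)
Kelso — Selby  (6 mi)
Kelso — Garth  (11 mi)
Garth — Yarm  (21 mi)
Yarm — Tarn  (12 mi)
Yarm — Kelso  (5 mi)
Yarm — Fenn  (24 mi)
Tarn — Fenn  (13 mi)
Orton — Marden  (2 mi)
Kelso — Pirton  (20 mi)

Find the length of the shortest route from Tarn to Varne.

31 mi

Compare a few routes:
Tarn–Yarm–Kelso–Varne: 12+5+14 = 31
Tarn–Yarm–Selby–Kelso–Varne: 12+9+6+14 = 41
The minimum is 31 mi via Tarn–Yarm–Kelso–Varne.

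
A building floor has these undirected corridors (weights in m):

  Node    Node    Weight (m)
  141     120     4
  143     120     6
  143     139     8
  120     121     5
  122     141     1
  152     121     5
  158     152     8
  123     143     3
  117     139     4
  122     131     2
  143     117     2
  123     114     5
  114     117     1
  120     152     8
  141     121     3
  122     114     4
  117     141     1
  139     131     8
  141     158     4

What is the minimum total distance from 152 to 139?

Shortest distances from 152:
152: 0
121: 5  (via 152)
120: 8  (via 152)
141: 8  (via 121)
158: 8  (via 152)
117: 9  (via 141)
122: 9  (via 141)
114: 10  (via 117)
131: 11  (via 122)
143: 11  (via 117)
139: 13  (via 117)
Shortest route: 152–121–141–117–139 = 13 m.

13 m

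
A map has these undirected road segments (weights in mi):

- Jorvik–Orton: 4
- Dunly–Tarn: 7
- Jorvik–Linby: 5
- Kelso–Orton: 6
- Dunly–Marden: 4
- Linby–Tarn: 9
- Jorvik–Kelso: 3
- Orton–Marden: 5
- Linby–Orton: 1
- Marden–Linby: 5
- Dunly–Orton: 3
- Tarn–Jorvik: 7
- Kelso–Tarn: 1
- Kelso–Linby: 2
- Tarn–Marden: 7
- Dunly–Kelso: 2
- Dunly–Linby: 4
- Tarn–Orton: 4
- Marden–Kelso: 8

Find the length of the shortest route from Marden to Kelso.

Enumerating some paths:
Marden - Linby - Kelso: 5+2 = 7
Marden - Orton - Linby - Kelso: 5+1+2 = 8
Marden - Tarn - Kelso: 7+1 = 8
Marden - Dunly - Kelso: 4+2 = 6
The minimum is 6 mi via Marden - Dunly - Kelso.

6 mi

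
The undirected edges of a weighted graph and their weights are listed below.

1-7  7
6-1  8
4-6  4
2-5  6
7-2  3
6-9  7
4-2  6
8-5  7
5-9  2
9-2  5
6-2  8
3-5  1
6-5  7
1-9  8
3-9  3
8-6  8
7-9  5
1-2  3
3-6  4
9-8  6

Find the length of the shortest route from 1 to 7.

6

Shortest distances from 1:
1: 0
2: 3  (via 1)
7: 6  (via 2)
Shortest route: 1 → 2 → 7 = 6.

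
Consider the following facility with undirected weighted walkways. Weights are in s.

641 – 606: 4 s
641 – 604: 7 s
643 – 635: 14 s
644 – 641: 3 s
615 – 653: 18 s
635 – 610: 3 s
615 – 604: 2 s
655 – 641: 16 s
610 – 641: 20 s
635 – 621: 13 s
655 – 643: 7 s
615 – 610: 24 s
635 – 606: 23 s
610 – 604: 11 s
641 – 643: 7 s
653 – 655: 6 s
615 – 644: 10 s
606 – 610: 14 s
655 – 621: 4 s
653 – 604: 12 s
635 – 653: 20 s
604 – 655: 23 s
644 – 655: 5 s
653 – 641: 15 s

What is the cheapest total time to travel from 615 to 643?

16 s

Running Dijkstra from 615:
615: 0
604: 2  (via 615)
641: 9  (via 604)
644: 10  (via 615)
610: 13  (via 604)
606: 13  (via 641)
653: 14  (via 604)
655: 15  (via 644)
643: 16  (via 641)
Shortest route: 615–604–641–643 = 16 s.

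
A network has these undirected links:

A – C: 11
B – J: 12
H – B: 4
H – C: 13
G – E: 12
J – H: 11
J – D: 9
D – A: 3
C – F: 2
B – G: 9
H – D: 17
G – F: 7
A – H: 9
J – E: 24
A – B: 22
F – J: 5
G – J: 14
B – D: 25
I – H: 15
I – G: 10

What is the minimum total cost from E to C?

21

Running Dijkstra from E:
E: 0
G: 12  (via E)
F: 19  (via G)
B: 21  (via G)
C: 21  (via F)
Shortest route: E → G → F → C = 21.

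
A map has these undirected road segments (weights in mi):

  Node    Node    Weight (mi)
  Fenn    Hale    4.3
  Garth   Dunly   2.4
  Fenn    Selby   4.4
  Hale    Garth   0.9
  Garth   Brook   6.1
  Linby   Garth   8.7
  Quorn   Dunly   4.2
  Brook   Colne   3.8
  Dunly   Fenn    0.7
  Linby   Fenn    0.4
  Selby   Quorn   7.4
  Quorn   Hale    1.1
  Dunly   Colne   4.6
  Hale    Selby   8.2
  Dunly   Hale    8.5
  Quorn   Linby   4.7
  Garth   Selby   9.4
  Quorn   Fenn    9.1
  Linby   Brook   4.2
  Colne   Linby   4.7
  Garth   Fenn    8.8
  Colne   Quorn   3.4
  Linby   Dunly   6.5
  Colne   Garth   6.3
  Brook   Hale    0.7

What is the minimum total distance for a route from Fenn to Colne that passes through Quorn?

Best Fenn to Quorn: Fenn → Dunly → Quorn costing 4.9
Shortest Quorn→Colne: Quorn → Colne = 3.4
Total via Quorn: 4.9 + 3.4 = 8.3 mi.

8.3 mi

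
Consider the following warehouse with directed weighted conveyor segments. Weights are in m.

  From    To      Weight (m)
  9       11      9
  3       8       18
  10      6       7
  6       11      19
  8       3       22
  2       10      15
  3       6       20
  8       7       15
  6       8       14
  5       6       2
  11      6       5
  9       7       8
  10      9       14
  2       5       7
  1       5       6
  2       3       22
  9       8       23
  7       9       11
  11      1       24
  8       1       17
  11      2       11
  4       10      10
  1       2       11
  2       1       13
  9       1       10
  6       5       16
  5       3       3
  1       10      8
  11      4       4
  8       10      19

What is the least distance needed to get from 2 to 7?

37 m

Compare a few routes:
2–10–9–7: 15+14+8 = 37
2–5–3–8–7: 7+3+18+15 = 43
2–5–6–8–7: 7+2+14+15 = 38
Cheapest is 2–10–9–7 at 37 m.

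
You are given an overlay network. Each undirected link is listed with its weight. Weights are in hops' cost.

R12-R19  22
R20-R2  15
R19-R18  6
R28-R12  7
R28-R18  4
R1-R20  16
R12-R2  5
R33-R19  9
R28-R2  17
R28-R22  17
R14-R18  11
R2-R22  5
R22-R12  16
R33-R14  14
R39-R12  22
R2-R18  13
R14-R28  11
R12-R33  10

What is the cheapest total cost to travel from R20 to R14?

38 hops' cost

Settle nodes by increasing distance from R20:
R20: 0
R2: 15  (via R20)
R1: 16  (via R20)
R22: 20  (via R2)
R12: 20  (via R2)
R28: 27  (via R12)
R18: 28  (via R2)
R33: 30  (via R12)
R19: 34  (via R18)
R14: 38  (via R28)
Shortest route: R20–R2–R12–R28–R14 = 38 hops' cost.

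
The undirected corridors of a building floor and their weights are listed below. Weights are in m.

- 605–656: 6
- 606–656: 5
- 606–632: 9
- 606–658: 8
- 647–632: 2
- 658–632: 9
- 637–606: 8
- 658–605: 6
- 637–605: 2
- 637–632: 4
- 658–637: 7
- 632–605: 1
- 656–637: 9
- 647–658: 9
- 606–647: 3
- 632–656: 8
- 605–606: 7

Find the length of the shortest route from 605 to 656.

6 m

Compare a few routes:
605 - 637 - 656: 2+9 = 11
605 - 632 - 647 - 606 - 656: 1+2+3+5 = 11
605 - 632 - 656: 1+8 = 9
605 - 656: 6 = 6
Cheapest is 605 - 656 at 6 m.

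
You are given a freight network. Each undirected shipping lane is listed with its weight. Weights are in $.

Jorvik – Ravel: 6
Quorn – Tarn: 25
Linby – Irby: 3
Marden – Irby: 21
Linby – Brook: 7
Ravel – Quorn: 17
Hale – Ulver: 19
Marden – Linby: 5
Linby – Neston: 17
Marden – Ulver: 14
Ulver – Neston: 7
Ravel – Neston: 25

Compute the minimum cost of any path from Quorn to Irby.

$62

Compare a few routes:
Quorn → Ravel → Neston → Ulver → Marden → Linby → Irby: 17+25+7+14+5+3 = 71
Quorn → Ravel → Neston → Ulver → Marden → Irby: 17+25+7+14+21 = 84
Quorn → Ravel → Neston → Linby → Irby: 17+25+17+3 = 62
Quorn → Ravel → Neston → Linby → Marden → Irby: 17+25+17+5+21 = 85
The minimum is $62 via Quorn → Ravel → Neston → Linby → Irby.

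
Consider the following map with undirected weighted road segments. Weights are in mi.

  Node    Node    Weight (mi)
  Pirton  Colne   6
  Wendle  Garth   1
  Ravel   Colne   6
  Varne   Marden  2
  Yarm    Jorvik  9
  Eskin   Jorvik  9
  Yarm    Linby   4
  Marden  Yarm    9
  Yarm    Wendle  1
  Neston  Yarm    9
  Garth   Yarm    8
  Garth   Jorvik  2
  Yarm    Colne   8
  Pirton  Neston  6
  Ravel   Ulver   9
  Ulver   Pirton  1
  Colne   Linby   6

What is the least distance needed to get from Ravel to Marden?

23 mi

Enumerating some paths:
Ravel - Colne - Yarm - Marden: 6+8+9 = 23
Ravel - Colne - Linby - Yarm - Marden: 6+6+4+9 = 25
Cheapest is Ravel - Colne - Yarm - Marden at 23 mi.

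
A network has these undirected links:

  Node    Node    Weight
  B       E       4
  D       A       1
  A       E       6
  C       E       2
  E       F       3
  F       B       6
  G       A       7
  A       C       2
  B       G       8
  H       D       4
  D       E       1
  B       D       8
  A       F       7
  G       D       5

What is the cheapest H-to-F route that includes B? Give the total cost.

Shortest H→B: H–D–E–B = 9
Shortest B→F: B–F = 6
Total via B: 9 + 6 = 15.

15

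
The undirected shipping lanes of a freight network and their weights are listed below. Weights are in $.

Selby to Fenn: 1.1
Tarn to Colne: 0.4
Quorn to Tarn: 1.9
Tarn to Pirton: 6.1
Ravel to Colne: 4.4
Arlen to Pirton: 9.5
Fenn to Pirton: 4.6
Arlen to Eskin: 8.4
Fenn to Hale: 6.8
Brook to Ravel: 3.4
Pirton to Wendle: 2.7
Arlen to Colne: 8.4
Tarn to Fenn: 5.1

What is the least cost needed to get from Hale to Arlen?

Candidate routes:
Hale - Fenn - Pirton - Tarn - Colne - Arlen: 6.8+4.6+6.1+0.4+8.4 = 26.3
Hale - Fenn - Tarn - Colne - Arlen: 6.8+5.1+0.4+8.4 = 20.7
Hale - Fenn - Pirton - Arlen: 6.8+4.6+9.5 = 20.9
Hale - Fenn - Tarn - Pirton - Arlen: 6.8+5.1+6.1+9.5 = 27.5
The minimum is $20.7 via Hale - Fenn - Tarn - Colne - Arlen.

$20.7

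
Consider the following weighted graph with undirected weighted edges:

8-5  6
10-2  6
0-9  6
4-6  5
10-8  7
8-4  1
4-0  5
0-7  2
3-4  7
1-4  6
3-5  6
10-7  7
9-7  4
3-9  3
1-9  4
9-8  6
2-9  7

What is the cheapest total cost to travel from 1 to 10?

Settle nodes by increasing distance from 1:
1: 0
9: 4  (via 1)
4: 6  (via 1)
3: 7  (via 9)
8: 7  (via 4)
7: 8  (via 9)
0: 10  (via 9)
2: 11  (via 9)
6: 11  (via 4)
5: 13  (via 3)
10: 14  (via 8)
Shortest route: 1 → 4 → 8 → 10 = 14.

14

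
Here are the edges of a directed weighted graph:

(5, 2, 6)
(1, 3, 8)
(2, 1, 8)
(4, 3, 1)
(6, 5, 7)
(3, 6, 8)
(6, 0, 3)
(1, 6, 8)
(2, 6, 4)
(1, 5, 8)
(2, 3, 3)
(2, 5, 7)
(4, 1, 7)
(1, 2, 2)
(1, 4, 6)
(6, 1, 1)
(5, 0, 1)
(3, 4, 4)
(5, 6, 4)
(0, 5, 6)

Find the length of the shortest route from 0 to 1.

11

Enumerating some paths:
0 → 5 → 6 → 1: 6+4+1 = 11
0 → 5 → 2 → 1: 6+6+8 = 20
0 → 5 → 2 → 6 → 1: 6+6+4+1 = 17
Cheapest is 0 → 5 → 6 → 1 at 11.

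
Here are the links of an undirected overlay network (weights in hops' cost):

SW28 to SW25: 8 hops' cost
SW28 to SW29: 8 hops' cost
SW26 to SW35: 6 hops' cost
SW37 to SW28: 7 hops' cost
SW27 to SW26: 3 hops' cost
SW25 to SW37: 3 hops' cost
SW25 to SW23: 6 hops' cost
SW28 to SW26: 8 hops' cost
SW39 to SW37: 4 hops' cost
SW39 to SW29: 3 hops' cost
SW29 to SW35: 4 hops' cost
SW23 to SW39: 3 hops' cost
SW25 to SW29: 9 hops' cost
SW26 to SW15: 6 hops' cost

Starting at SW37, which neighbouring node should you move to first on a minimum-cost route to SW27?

SW28

Compare a few routes:
SW37 → SW25 → SW29 → SW35 → SW26 → SW27: 3+9+4+6+3 = 25
SW37 → SW25 → SW28 → SW26 → SW27: 3+8+8+3 = 22
SW37 → SW39 → SW29 → SW35 → SW26 → SW27: 4+3+4+6+3 = 20
SW37 → SW28 → SW26 → SW27: 7+8+3 = 18
The minimum is 18 hops' cost via SW37 → SW28 → SW26 → SW27.
So from SW37 the first move is to SW28.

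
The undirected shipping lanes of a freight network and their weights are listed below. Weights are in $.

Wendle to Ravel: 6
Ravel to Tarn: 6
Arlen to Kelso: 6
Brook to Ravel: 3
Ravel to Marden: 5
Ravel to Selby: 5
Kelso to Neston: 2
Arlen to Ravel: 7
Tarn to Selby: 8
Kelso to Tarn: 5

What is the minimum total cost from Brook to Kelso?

Settle nodes by increasing distance from Brook:
Brook: 0
Ravel: 3  (via Brook)
Marden: 8  (via Ravel)
Selby: 8  (via Ravel)
Wendle: 9  (via Ravel)
Tarn: 9  (via Ravel)
Arlen: 10  (via Ravel)
Kelso: 14  (via Tarn)
Shortest route: Brook → Ravel → Tarn → Kelso = $14.

$14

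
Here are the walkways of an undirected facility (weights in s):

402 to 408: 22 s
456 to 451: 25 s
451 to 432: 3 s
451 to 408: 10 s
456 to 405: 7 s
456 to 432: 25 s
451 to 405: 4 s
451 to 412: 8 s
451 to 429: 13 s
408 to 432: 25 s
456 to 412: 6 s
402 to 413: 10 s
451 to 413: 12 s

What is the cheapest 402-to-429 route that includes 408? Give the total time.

Shortest 402→408: 402 → 408 = 22
Best 408 to 429: 408 → 451 → 429 costing 23
Total via 408: 22 + 23 = 45 s.

45 s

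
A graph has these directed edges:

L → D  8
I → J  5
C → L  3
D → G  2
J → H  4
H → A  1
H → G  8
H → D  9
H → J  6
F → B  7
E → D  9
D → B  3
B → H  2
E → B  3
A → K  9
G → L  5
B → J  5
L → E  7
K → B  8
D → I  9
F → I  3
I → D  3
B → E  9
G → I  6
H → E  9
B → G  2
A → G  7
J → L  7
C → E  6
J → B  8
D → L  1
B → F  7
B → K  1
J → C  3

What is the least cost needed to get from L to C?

Shortest distances from L:
L: 0
E: 7  (via L)
D: 8  (via L)
B: 10  (via E)
G: 10  (via D)
K: 11  (via B)
H: 12  (via B)
A: 13  (via H)
J: 15  (via B)
I: 16  (via G)
F: 17  (via B)
C: 18  (via J)
Shortest route: L–E–B–J–C = 18.

18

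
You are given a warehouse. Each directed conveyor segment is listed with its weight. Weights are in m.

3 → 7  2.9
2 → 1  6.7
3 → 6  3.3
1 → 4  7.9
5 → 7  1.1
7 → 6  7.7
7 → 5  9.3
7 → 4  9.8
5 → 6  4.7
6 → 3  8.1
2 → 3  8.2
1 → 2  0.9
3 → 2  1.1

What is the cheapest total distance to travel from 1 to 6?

12.4 m

Compare a few routes:
1 → 2 → 3 → 7 → 5 → 6: 0.9+8.2+2.9+9.3+4.7 = 26
1 → 2 → 3 → 6: 0.9+8.2+3.3 = 12.4
1 → 2 → 3 → 7 → 6: 0.9+8.2+2.9+7.7 = 19.7
Cheapest is 1 → 2 → 3 → 6 at 12.4 m.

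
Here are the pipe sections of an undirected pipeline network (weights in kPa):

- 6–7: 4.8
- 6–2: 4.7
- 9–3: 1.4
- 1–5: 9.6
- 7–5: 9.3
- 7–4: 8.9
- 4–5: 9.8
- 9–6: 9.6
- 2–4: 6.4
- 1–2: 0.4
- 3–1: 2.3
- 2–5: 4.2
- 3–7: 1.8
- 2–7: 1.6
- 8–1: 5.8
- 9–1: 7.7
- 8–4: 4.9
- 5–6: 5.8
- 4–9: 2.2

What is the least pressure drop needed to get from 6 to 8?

Enumerating some paths:
6 → 2 → 1 → 8: 4.7+0.4+5.8 = 10.9
6 → 7 → 2 → 1 → 8: 4.8+1.6+0.4+5.8 = 12.6
Cheapest is 6 → 2 → 1 → 8 at 10.9 kPa.

10.9 kPa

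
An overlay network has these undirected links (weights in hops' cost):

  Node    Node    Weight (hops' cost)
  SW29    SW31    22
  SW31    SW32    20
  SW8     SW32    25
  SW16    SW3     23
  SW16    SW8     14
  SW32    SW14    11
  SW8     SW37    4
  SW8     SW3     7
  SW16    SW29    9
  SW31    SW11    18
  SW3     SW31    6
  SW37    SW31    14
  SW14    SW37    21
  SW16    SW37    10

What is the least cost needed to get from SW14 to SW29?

40 hops' cost

Running Dijkstra from SW14:
SW14: 0
SW32: 11  (via SW14)
SW37: 21  (via SW14)
SW8: 25  (via SW37)
SW31: 31  (via SW32)
SW16: 31  (via SW37)
SW3: 32  (via SW8)
SW29: 40  (via SW16)
Shortest route: SW14 → SW37 → SW16 → SW29 = 40 hops' cost.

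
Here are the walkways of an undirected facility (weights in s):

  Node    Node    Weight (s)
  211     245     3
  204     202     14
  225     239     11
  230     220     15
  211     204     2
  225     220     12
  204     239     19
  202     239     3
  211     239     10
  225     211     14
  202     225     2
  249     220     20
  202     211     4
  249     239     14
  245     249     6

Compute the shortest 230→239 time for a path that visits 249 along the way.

Best 230 to 249: 230 → 220 → 249 costing 35
Best 249 to 239: 249 → 239 costing 14
Total via 249: 35 + 14 = 49 s.

49 s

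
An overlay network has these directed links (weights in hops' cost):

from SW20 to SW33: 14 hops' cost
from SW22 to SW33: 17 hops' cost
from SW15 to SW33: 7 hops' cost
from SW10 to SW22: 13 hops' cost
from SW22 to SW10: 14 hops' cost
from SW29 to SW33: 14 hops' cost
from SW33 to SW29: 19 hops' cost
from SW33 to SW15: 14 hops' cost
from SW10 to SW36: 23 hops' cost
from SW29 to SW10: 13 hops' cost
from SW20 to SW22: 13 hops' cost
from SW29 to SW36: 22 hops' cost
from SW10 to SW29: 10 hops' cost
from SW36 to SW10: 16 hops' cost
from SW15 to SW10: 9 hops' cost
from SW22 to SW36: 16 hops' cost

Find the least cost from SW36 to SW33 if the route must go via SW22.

Best SW36 to SW22: SW36 → SW10 → SW22 costing 29
Best SW22 to SW33: SW22 → SW33 costing 17
Total via SW22: 29 + 17 = 46 hops' cost.

46 hops' cost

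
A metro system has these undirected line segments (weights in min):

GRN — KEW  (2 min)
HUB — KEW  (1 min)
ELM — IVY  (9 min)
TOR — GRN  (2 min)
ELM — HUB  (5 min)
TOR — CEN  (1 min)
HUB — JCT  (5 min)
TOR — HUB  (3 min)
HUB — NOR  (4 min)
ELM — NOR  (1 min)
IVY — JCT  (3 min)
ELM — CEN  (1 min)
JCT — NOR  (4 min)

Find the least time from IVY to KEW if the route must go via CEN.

Best IVY to CEN: IVY → JCT → NOR → ELM → CEN costing 9
Best CEN to KEW: CEN → TOR → GRN → KEW costing 5
Total via CEN: 9 + 5 = 14 min.

14 min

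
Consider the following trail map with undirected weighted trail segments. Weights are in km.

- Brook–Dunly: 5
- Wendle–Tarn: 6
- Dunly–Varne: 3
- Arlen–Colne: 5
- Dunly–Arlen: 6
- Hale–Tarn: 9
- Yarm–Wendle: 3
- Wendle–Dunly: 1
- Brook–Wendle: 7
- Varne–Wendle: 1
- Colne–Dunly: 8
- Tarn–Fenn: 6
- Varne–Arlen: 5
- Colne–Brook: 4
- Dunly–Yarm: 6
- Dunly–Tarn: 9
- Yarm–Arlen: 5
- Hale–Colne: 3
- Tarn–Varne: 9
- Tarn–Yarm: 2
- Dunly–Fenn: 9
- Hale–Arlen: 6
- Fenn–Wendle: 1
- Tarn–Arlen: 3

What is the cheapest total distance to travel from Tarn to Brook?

Running Dijkstra from Tarn:
Tarn: 0
Yarm: 2  (via Tarn)
Arlen: 3  (via Tarn)
Wendle: 5  (via Yarm)
Fenn: 6  (via Tarn)
Varne: 6  (via Wendle)
Dunly: 6  (via Wendle)
Colne: 8  (via Arlen)
Hale: 9  (via Tarn)
Brook: 11  (via Dunly)
Shortest route: Tarn → Yarm → Wendle → Dunly → Brook = 11 km.

11 km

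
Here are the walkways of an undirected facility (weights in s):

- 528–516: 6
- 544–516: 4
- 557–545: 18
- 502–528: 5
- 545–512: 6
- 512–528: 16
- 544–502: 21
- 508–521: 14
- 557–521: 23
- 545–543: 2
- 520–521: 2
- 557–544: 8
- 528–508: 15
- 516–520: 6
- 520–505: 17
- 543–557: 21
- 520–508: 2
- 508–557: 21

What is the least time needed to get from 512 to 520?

Running Dijkstra from 512:
512: 0
545: 6  (via 512)
543: 8  (via 545)
528: 16  (via 512)
502: 21  (via 528)
516: 22  (via 528)
557: 24  (via 545)
544: 26  (via 516)
520: 28  (via 516)
Shortest route: 512 → 528 → 516 → 520 = 28 s.

28 s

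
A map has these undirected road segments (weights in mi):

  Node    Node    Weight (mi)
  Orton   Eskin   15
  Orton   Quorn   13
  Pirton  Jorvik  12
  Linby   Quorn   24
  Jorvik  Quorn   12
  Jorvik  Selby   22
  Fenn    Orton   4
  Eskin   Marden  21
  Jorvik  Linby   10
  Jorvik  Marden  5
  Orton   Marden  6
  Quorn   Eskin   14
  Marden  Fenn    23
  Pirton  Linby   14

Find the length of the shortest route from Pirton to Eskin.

38 mi

Candidate routes:
Pirton - Jorvik - Marden - Eskin: 12+5+21 = 38
Pirton - Linby - Jorvik - Marden - Eskin: 14+10+5+21 = 50
Cheapest is Pirton - Jorvik - Marden - Eskin at 38 mi.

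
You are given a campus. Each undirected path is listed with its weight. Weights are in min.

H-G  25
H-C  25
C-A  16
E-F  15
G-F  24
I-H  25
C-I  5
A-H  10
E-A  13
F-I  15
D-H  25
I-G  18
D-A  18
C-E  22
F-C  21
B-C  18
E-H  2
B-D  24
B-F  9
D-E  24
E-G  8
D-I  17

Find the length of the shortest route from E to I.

26 min

Settle nodes by increasing distance from E:
E: 0
H: 2  (via E)
G: 8  (via E)
A: 12  (via H)
F: 15  (via E)
C: 22  (via E)
B: 24  (via F)
D: 24  (via E)
I: 26  (via G)
Shortest route: E–G–I = 26 min.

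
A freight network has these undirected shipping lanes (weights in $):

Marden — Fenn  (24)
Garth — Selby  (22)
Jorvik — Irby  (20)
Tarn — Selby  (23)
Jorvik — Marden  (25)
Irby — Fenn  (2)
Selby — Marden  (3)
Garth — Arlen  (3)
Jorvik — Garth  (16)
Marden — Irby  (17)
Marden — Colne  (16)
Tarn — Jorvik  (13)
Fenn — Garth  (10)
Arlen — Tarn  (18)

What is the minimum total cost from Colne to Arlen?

Enumerating some paths:
Colne → Marden → Jorvik → Garth → Arlen: 16+25+16+3 = 60
Colne → Marden → Fenn → Garth → Arlen: 16+24+10+3 = 53
Colne → Marden → Irby → Fenn → Garth → Arlen: 16+17+2+10+3 = 48
Colne → Marden → Selby → Garth → Arlen: 16+3+22+3 = 44
The minimum is $44 via Colne → Marden → Selby → Garth → Arlen.

$44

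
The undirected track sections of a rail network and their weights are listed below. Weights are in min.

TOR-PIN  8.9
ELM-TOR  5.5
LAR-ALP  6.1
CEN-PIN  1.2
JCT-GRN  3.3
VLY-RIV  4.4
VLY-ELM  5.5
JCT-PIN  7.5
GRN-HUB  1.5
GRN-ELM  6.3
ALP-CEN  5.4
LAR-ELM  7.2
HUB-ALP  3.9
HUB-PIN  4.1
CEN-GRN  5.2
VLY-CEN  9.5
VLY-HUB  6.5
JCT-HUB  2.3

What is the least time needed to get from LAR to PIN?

12.7 min

Settle nodes by increasing distance from LAR:
LAR: 0
ALP: 6.1  (via LAR)
ELM: 7.2  (via LAR)
HUB: 10  (via ALP)
GRN: 11.5  (via HUB)
CEN: 11.5  (via ALP)
JCT: 12.3  (via HUB)
TOR: 12.7  (via ELM)
PIN: 12.7  (via CEN)
Shortest route: LAR → ALP → CEN → PIN = 12.7 min.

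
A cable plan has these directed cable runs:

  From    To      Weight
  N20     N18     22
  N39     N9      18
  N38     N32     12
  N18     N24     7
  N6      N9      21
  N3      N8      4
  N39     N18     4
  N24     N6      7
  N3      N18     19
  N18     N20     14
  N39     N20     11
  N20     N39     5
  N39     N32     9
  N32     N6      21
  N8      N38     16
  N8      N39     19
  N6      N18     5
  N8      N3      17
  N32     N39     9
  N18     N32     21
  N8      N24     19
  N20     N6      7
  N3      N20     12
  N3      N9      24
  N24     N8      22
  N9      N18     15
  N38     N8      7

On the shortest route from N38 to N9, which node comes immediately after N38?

Enumerating some paths:
N38 → N8 → N3 → N9: 7+17+24 = 48
N38 → N32 → N6 → N9: 12+21+21 = 54
N38 → N8 → N39 → N9: 7+19+18 = 44
N38 → N32 → N39 → N9: 12+9+18 = 39
The minimum is 39 via N38 → N32 → N39 → N9.
So from N38 the first move is to N32.

N32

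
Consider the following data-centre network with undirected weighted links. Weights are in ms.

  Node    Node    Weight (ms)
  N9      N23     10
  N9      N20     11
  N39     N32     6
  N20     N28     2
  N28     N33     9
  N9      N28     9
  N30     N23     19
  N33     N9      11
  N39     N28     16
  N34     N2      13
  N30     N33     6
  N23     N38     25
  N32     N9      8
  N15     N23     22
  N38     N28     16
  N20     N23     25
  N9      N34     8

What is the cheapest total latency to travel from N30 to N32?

Candidate routes:
N30 - N33 - N9 - N32: 6+11+8 = 25
N30 - N33 - N28 - N9 - N32: 6+9+9+8 = 32
Cheapest is N30 - N33 - N9 - N32 at 25 ms.

25 ms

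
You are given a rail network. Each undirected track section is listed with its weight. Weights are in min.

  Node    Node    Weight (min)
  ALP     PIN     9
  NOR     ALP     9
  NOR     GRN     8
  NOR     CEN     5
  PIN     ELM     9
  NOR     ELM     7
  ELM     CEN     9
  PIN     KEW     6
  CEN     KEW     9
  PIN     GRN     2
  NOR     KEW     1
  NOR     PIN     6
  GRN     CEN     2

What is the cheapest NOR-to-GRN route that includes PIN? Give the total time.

Best NOR to PIN: NOR → PIN costing 6
Best PIN to GRN: PIN → GRN costing 2
Total via PIN: 6 + 2 = 8 min.

8 min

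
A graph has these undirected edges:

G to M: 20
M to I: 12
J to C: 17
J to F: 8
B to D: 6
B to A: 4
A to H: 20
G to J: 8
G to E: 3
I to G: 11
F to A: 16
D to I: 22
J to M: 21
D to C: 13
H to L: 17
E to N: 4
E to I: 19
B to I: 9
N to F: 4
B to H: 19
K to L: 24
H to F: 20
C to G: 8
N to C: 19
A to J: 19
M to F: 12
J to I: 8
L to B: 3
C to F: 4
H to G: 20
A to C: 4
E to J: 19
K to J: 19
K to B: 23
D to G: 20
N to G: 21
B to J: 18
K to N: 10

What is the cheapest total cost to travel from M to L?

24

Candidate routes:
M - F - C - A - B - L: 12+4+4+4+3 = 27
M - I - B - L: 12+9+3 = 24
The minimum is 24 via M - I - B - L.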